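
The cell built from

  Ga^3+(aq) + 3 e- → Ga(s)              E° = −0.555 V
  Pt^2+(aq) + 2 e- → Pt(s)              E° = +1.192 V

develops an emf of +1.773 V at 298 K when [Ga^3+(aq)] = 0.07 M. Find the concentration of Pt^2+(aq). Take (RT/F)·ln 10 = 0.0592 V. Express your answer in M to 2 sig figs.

1.3 M

With Pt²⁺/Pt at the cathode and Ga³⁺/Ga at the anode, E°cell = +1.192 − (−0.555) = +1.747 V (n = 6).
Rearranging E = E° − (0.0592/n)·log Q gives log Q = 6(+1.747 − (+1.773))/0.0592 = −2.635.
Balancing electrons gives 3 Pt^2+(aq) + 2 Ga(s) → 3 Pt(s) + 2 Ga^3+(aq); thus Q = [Ga^3+(aq)]^2 / [Pt^2+(aq)]^3.
Substituting the known concentrations and solving, log [Pt^2+(aq)] = 0.108 and [Pt^2+(aq)] = 1.3 M.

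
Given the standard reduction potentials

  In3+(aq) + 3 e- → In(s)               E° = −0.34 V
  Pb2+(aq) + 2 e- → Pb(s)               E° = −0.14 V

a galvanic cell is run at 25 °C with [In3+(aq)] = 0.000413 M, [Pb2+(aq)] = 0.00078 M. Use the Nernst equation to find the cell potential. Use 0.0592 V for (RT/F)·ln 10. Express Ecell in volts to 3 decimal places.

Since E°(Pb²⁺/Pb) > E°(In³⁺/In), Pb²⁺/Pb serves as the cathode.
E°cell = −0.14 − (−0.34) = +0.20 V, with n = 6 electrons transferred.
The balanced reaction is 3 Pb2+(aq) + 2 In(s) → 3 Pb(s) + 2 In3+(aq), so Q = [In3+(aq)]^2 / [Pb2+(aq)]^3 = 359 and log Q = 2.556.
By the Nernst equation, E = +0.20 − (0.0592/6)·(2.556) = +0.175 V.

+0.175 V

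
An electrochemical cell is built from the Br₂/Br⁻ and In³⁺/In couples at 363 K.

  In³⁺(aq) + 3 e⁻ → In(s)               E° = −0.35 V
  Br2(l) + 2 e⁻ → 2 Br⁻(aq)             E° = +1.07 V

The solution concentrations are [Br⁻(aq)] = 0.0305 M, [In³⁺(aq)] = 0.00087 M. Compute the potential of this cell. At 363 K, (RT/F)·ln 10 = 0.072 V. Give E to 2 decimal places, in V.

Br₂/Br⁻ is reduced (cathode, E° = +1.07 V) and In³⁺/In is oxidized (anode).
The standard potential is +1.07 − (−0.35) = +1.42 V and the balanced reaction transfers n = 6 electrons.
For the overall reaction 3 Br2(l) + 2 In(s) → 6 Br⁻(aq) + 2 In³⁺(aq), Q = [Br⁻(aq)]^6·[In³⁺(aq)]^2 = 6.09×10^−16, giving log Q = −15.215.
Applying E = E° − (RT ln10/nF)·log Q gives +1.42 − (0.072/6)(−15.215) = +1.60 V.

+1.60 V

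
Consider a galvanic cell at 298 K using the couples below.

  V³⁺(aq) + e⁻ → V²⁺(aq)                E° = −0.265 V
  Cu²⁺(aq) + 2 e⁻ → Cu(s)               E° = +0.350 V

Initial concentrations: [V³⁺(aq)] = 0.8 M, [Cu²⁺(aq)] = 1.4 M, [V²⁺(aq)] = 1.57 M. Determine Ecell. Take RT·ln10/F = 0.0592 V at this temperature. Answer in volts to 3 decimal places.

Cu²⁺/Cu is reduced (cathode, E° = +0.350 V) and V³⁺/V²⁺ is oxidized (anode).
The standard potential is +0.350 − (−0.265) = +0.615 V and the balanced reaction transfers n = 2 electrons.
Balancing gives Cu²⁺(aq) + 2 V²⁺(aq) → Cu(s) + 2 V³⁺(aq); hence Q = [V³⁺(aq)]^2 / ([Cu²⁺(aq)]·[V²⁺(aq)]^2) = 0.185 (log Q = −0.732).
E = E° − (0.0592/n)·log Q = +0.615 − (0.0592/2)(−0.732) = +0.637 V.

+0.637 V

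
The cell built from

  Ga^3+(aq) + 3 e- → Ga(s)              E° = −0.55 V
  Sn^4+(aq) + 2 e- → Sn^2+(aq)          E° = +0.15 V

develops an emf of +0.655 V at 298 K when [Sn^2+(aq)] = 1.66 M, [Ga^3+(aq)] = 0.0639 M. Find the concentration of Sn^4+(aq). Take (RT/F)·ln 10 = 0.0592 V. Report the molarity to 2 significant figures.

The Sn⁴⁺/Sn²⁺ couple has the larger reduction potential, so it is the cathode: E°cell = +0.15 − (−0.55) = +0.70 V and n = 6.
Since E = E° − (0.0592/n)·log Q, log Q = n(E° − E)/0.0592 = 4.561.
Balancing electrons gives 3 Sn^4+(aq) + 2 Ga(s) → 3 Sn^2+(aq) + 2 Ga^3+(aq); thus Q = ([Sn^2+(aq)]^3·[Ga^3+(aq)]^2) / [Sn^4+(aq)]^3.
Isolating [Sn^4+(aq)] in Q = 10^{4.561} yields log [Sn^4+(aq)] = −2.097, i.e. 0.0080 M.

0.0080 M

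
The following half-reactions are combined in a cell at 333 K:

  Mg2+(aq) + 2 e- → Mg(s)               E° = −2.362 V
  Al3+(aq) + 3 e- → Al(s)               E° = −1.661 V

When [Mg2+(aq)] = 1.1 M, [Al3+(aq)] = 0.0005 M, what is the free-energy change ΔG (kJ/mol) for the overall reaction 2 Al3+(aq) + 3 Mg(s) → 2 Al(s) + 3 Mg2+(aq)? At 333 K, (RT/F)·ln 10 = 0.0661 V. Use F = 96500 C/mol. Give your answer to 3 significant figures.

−363 kJ/mol

The standard cell potential is −1.661 − (−2.362) = +0.701 V, with n = 6 electrons in the balanced equation.
Here Q = [Mg2+(aq)]^3 / [Al3+(aq)]^2 = 5.32×10^6 (log Q = 6.726), giving E = +0.701 − (0.0661/6)·(6.726) = +0.6269 V.
Finally ΔG = −nFE = −(6)(96500 C/mol)(+0.6269 V) = −363 kJ/mol.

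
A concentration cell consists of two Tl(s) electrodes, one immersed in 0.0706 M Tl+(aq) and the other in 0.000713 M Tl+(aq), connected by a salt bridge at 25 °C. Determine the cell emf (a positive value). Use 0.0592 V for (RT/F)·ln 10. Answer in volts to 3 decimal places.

For a concentration cell E°cell = 0, since both electrodes use the same couple.
The compartment with the higher Tl+(aq) concentration (0.0706 M) acts as the cathode; ions are reduced there and produced at the dilute (0.000713 M) anode.
With n = 1, Ecell = −(0.0592/1)·log([dilute]/[conc]) = −(0.0592/1)·log(0.000713/0.0706) = +0.118 V.

0.118 V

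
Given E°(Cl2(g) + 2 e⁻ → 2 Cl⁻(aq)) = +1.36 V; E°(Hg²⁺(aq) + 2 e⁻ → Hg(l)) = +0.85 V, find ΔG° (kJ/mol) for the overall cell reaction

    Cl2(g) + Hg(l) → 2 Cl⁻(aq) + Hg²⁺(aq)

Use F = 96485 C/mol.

In the reaction as written Cl2(g) is reduced, so the Cl₂/Cl⁻ couple is the cathode and Hg²⁺/Hg is the anode.
E°cell = +1.36 − (+0.85) = +0.51 V; balancing electrons gives n = 2.
ΔG° = −nFE°cell = −(2)(96485)(+0.51) J/mol = −98.4 kJ/mol.

−98.4 kJ/mol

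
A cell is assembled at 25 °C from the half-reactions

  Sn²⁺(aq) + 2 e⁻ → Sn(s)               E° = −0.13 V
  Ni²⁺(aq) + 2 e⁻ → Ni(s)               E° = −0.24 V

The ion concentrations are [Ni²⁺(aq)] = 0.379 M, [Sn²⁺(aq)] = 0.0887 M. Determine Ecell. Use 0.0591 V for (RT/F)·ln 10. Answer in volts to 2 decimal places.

+0.09 V

The Sn²⁺/Sn couple has the more positive E°, so it is the cathode; Ni²⁺/Ni is the anode.
E°cell = −0.13 − (−0.24) = +0.11 V, with n = 2 electrons transferred.
For the overall reaction Sn²⁺(aq) + Ni(s) → Sn(s) + Ni²⁺(aq), Q = [Ni²⁺(aq)] / [Sn²⁺(aq)] = 4.27, giving log Q = 0.631.
Applying E = E° − (RT ln10/nF)·log Q gives +0.11 − (0.0591/2)(0.631) = +0.09 V.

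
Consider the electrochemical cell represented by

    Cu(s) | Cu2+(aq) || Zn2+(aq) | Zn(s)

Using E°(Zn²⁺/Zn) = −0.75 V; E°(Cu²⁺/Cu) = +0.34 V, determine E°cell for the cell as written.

By convention the left-hand electrode in cell notation is the anode (oxidation) and the right-hand electrode is the cathode (reduction).
E°cell = E°(right) − E°(left) = −0.75 − (+0.34) = −1.09 V.
The negative sign shows that, as written, the cell would require an external voltage to drive the reaction.

−1.09 V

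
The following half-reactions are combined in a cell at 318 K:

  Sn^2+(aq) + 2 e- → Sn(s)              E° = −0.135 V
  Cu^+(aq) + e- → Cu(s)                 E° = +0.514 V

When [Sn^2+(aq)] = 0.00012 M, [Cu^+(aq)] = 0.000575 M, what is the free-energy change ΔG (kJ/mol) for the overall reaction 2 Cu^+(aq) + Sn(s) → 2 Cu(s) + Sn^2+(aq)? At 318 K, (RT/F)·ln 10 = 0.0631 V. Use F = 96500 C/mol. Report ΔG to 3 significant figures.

−110 kJ/mol

E°cell = +0.514 − (−0.135) = +0.649 V; the balanced reaction transfers n = 2 electrons.
Here Q = [Sn^2+(aq)] / [Cu^+(aq)]^2 = 363 (log Q = 2.560), giving E = +0.649 − (0.0631/2)·(2.560) = +0.5682 V.
Finally ΔG = −nFE = −(2)(96500 C/mol)(+0.5682 V) = −110 kJ/mol.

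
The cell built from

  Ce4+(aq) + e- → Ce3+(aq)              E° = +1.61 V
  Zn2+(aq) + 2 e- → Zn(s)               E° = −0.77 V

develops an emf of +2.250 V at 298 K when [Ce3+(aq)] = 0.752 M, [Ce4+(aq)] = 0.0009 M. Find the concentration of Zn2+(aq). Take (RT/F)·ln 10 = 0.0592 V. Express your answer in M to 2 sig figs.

0.035 M

The Ce⁴⁺/Ce³⁺ couple has the larger reduction potential, so it is the cathode: E°cell = +1.61 − (−0.77) = +2.38 V and n = 2.
From the Nernst equation, log Q = n(E° − E)/0.0592 = 2·(+2.38 − (+2.250))/0.0592 = 4.392.
For 2 Ce4+(aq) + Zn(s) → 2 Ce3+(aq) + Zn2+(aq), the reaction quotient is Q = ([Ce3+(aq)]^2·[Zn2+(aq)]) / [Ce4+(aq)]^2.
Isolating [Zn2+(aq)] in Q = 10^{4.392} yields log [Zn2+(aq)] = −1.452, i.e. 0.035 M.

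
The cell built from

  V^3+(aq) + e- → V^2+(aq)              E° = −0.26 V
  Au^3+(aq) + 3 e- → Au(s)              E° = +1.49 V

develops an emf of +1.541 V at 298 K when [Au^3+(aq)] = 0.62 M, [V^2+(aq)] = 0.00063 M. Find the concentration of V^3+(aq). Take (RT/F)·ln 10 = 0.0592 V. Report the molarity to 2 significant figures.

Au³⁺/Au is the cathode (higher E°); E°cell = +1.49 − (−0.26) = +1.75 V with n = 3.
From the Nernst equation, log Q = n(E° − E)/0.0592 = 3·(+1.75 − (+1.541))/0.0592 = 10.591.
Balancing electrons gives Au^3+(aq) + 3 V^2+(aq) → Au(s) + 3 V^3+(aq); thus Q = [V^3+(aq)]^3 / ([Au^3+(aq)]·[V^2+(aq)]^3).
Isolating [V^3+(aq)] in Q = 10^{10.591} yields log [V^3+(aq)] = 0.260, i.e. 1.8 M.

1.8 M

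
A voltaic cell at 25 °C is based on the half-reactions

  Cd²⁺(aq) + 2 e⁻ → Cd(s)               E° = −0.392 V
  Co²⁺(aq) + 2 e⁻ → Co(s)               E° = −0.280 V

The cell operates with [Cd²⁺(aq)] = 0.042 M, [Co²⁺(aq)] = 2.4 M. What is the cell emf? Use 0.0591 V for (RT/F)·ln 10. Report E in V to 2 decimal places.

Since E°(Co²⁺/Co) > E°(Cd²⁺/Cd), Co²⁺/Co serves as the cathode.
The standard potential is −0.280 − (−0.392) = +0.112 V and the balanced reaction transfers n = 2 electrons.
Balancing gives Co²⁺(aq) + Cd(s) → Co(s) + Cd²⁺(aq); hence Q = [Cd²⁺(aq)] / [Co²⁺(aq)] = 0.0175 (log Q = −1.757).
E = E° − (0.0591/n)·log Q = +0.112 − (0.0591/2)(−1.757) = +0.16 V.

+0.16 V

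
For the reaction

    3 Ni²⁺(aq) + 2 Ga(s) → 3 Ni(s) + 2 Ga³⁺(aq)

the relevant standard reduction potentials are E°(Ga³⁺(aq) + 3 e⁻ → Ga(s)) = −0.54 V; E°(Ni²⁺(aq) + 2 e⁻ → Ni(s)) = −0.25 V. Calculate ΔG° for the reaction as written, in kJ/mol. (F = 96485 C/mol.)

In the reaction as written Ni²⁺(aq) is reduced, so the Ni²⁺/Ni couple is the cathode and Ga³⁺/Ga is the anode.
E°cell = −0.25 − (−0.54) = +0.29 V; balancing electrons gives n = 6.
ΔG° = −nFE°cell = −(6)(96485)(+0.29) J/mol = −168 kJ/mol.

−168 kJ/mol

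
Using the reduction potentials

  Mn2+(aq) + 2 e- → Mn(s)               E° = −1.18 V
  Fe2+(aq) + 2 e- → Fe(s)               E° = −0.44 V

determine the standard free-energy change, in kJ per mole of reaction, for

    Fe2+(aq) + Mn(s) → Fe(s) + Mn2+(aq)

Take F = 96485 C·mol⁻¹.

−143 kJ/mol

In the reaction as written Fe2+(aq) is reduced, so the Fe²⁺/Fe couple is the cathode and Mn²⁺/Mn is the anode.
E°cell = −0.44 − (−1.18) = +0.74 V; balancing electrons gives n = 2.
ΔG° = −nFE°cell = −(2)(96485)(+0.74) J/mol = −143 kJ/mol.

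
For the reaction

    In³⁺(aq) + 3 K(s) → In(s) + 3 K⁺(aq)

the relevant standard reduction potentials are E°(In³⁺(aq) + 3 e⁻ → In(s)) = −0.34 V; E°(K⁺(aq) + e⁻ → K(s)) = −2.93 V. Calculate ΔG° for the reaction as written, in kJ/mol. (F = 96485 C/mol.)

−750 kJ/mol

In the reaction as written In³⁺(aq) is reduced, so the In³⁺/In couple is the cathode and K⁺/K is the anode.
E°cell = −0.34 − (−2.93) = +2.59 V; balancing electrons gives n = 3.
ΔG° = −nFE°cell = −(3)(96485)(+2.59) J/mol = −750 kJ/mol.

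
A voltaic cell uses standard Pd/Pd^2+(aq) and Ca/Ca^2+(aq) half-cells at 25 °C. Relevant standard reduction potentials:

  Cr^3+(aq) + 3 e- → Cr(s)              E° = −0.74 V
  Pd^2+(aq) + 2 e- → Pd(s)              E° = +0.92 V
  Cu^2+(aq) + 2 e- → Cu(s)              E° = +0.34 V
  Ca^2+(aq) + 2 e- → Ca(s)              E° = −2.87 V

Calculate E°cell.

Of the two couples in this cell, the one with the more positive reduction potential is reduced at the cathode: here that is Pd²⁺/Pd (+0.92 V); Ca²⁺/Ca (−2.87 V) is the anode.
E°cell = E°(cathode) − E°(anode) = +0.92 − (−2.87) = +3.79 V.

+3.79 V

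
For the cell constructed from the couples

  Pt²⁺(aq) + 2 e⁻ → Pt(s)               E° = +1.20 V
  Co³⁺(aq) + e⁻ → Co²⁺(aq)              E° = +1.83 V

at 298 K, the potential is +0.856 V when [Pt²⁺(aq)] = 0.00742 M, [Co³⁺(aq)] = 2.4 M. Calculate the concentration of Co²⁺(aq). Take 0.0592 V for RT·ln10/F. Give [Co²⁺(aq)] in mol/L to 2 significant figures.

0.0042 M

Co³⁺/Co²⁺ is the cathode (higher E°); E°cell = +1.83 − (+1.20) = +0.63 V with n = 2.
From the Nernst equation, log Q = n(E° − E)/0.0592 = 2·(+0.63 − (+0.856))/0.0592 = −7.635.
For 2 Co³⁺(aq) + Pt(s) → 2 Co²⁺(aq) + Pt²⁺(aq), the reaction quotient is Q = ([Co²⁺(aq)]^2·[Pt²⁺(aq)]) / [Co³⁺(aq)]^2.
Substituting the known concentrations and solving, log [Co²⁺(aq)] = −2.372 and [Co²⁺(aq)] = 0.0042 M.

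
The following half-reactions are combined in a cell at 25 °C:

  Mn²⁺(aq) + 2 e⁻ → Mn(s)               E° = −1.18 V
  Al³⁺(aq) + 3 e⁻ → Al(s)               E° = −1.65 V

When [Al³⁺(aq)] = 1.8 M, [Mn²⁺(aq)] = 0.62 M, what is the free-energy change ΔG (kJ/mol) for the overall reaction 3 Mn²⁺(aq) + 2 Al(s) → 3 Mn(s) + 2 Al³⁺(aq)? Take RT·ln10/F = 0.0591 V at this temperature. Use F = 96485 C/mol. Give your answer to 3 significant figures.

−266 kJ/mol

E°cell = −1.18 − (−1.65) = +0.47 V; the balanced reaction transfers n = 6 electrons.
The reaction quotient is [Al³⁺(aq)]^2 / [Mn²⁺(aq)]^3 = 13.6; by Nernst, E = +0.47 − (0.0591/6)(1.133) = +0.4588 V.
Finally ΔG = −nFE = −(6)(96485 C/mol)(+0.4588 V) = −266 kJ/mol.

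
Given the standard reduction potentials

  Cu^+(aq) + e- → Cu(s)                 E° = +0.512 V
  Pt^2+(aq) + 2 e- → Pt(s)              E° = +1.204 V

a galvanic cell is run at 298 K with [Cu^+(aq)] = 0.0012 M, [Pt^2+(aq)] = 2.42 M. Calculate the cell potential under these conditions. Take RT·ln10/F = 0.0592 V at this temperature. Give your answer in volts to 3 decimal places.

+0.876 V

The Pt²⁺/Pt couple has the more positive E°, so it is the cathode; Cu⁺/Cu is the anode.
E°cell = +1.204 − (+0.512) = +0.692 V, with n = 2 electrons transferred.
Balancing gives Pt^2+(aq) + 2 Cu(s) → Pt(s) + 2 Cu^+(aq); hence Q = [Cu^+(aq)]^2 / [Pt^2+(aq)] = 5.95×10^−7 (log Q = −6.225).
Applying E = E° − (RT ln10/nF)·log Q gives +0.692 − (0.0592/2)(−6.225) = +0.876 V.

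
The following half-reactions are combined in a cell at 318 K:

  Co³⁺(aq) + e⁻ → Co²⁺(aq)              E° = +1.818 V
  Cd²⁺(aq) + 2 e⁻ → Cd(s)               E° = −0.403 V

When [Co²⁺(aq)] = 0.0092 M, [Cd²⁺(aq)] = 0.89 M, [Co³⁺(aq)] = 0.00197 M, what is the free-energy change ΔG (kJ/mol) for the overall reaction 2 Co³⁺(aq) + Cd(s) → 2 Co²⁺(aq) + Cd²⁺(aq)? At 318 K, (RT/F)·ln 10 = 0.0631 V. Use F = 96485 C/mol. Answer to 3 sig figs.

With Co³⁺/Co²⁺ reduced at the cathode, E°cell = +1.818 − (−0.403) = +2.221 V and n = 2.
The reaction quotient is ([Co²⁺(aq)]^2·[Cd²⁺(aq)]) / [Co³⁺(aq)]^2 = 19.4; by Nernst, E = +2.221 − (0.0631/2)(1.288) = +2.1804 V.
ΔG = −nFE = −(2)(96485)(+2.1804) J/mol = −421 kJ/mol.

−421 kJ/mol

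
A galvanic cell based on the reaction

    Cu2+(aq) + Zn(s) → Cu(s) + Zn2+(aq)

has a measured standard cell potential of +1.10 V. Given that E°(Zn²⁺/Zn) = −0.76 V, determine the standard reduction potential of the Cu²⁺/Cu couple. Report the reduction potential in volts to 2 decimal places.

In the reaction as written the Cu²⁺/Cu couple is reduced (cathode) and Zn²⁺/Zn is oxidized (anode), so E°cell = E°(Cu²⁺/Cu) − E°(Zn²⁺/Zn).
E°(Cu²⁺/Cu) = E°cell + E°(anode) = +1.10 + (−0.76) = +0.34 V.

+0.34 V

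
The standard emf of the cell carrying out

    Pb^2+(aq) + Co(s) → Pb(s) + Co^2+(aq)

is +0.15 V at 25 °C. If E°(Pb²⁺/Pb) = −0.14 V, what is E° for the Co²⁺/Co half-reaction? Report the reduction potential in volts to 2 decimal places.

In the reaction as written the Pb²⁺/Pb couple is reduced (cathode) and Co²⁺/Co is oxidized (anode), so E°cell = E°(Pb²⁺/Pb) − E°(Co²⁺/Co).
E°(Co²⁺/Co) = E°(cathode) − E°cell = −0.14 − (+0.15) = −0.29 V.

−0.29 V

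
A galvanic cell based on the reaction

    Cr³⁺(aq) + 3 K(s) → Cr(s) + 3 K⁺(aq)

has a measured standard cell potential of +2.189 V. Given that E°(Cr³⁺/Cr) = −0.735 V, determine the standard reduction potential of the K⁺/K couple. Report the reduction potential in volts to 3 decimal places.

−2.924 V

In the reaction as written the Cr³⁺/Cr couple is reduced (cathode) and K⁺/K is oxidized (anode), so E°cell = E°(Cr³⁺/Cr) − E°(K⁺/K).
E°(K⁺/K) = E°(cathode) − E°cell = −0.735 − (+2.189) = −2.924 V.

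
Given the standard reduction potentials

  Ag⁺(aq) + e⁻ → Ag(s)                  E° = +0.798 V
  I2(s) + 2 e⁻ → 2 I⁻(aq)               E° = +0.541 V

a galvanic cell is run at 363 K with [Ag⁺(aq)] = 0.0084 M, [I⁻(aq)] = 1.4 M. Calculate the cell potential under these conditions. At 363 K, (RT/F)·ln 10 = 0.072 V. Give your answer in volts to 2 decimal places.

Since E°(Ag⁺/Ag) > E°(I₂/I⁻), Ag⁺/Ag serves as the cathode.
E°cell = E°cat − E°an = +0.798 − (+0.541) = +0.257 V; n = 2.
The balanced reaction is 2 Ag⁺(aq) + 2 I⁻(aq) → 2 Ag(s) + I2(s), so Q = 1 / ([Ag⁺(aq)]^2·[I⁻(aq)]^2) = 7.23×10^3 and log Q = 3.859.
By the Nernst equation, E = +0.257 − (0.072/2)·(3.859) = +0.12 V.

+0.12 V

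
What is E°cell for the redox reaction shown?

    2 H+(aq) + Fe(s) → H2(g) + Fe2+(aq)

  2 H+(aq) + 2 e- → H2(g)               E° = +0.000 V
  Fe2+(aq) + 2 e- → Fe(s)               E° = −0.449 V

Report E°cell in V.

H+(aq) gains electrons, so the 2H⁺/H₂ couple is the cathode; the Fe²⁺/Fe couple is the anode.
E°cell = E°(cathode) − E°(anode) = +0.000 − (−0.449) = +0.449 V.
The positive value indicates the reaction is spontaneous as written.

+0.449 V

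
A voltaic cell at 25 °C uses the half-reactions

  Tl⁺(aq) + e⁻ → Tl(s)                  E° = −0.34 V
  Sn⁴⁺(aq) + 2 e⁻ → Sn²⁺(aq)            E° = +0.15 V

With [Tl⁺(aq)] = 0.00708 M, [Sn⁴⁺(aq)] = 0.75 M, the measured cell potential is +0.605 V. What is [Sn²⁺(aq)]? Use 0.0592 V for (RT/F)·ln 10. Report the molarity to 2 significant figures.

1.9 M

With Sn⁴⁺/Sn²⁺ at the cathode and Tl⁺/Tl at the anode, E°cell = +0.15 − (−0.34) = +0.49 V (n = 2).
Rearranging E = E° − (0.0592/n)·log Q gives log Q = 2(+0.49 − (+0.605))/0.0592 = −3.885.
The balanced reaction is Sn⁴⁺(aq) + 2 Tl(s) → Sn²⁺(aq) + 2 Tl⁺(aq), so Q = ([Sn²⁺(aq)]·[Tl⁺(aq)]^2) / [Sn⁴⁺(aq)].
Substituting the known concentrations and solving, log [Sn²⁺(aq)] = 0.290 and [Sn²⁺(aq)] = 1.9 M.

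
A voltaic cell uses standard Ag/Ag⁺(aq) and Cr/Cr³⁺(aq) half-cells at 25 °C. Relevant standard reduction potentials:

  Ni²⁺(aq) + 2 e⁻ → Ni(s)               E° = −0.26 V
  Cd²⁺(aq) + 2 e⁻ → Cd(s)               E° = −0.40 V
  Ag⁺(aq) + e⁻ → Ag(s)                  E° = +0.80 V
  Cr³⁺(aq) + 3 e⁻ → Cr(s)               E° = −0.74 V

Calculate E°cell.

The Ag⁺/Ag couple has the higher E°, so Ag ion is reduced (cathode) and Cr is oxidized (anode).
E°cell = E°(cathode) − E°(anode) = +0.80 − (−0.74) = +1.54 V.

+1.54 V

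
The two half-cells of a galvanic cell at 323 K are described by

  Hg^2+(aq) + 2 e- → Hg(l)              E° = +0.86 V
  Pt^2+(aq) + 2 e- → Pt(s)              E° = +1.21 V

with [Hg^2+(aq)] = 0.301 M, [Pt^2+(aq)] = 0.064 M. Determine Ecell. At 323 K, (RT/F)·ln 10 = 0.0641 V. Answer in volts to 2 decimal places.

Pt²⁺/Pt is reduced (cathode, E° = +1.21 V) and Hg²⁺/Hg is oxidized (anode).
E°cell = E°cat − E°an = +1.21 − (+0.86) = +0.35 V; n = 2.
For the overall reaction Pt^2+(aq) + Hg(l) → Pt(s) + Hg^2+(aq), Q = [Hg^2+(aq)] / [Pt^2+(aq)] = 4.7, giving log Q = 0.672.
Applying E = E° − (RT ln10/nF)·log Q gives +0.35 − (0.0641/2)(0.672) = +0.33 V.

+0.33 V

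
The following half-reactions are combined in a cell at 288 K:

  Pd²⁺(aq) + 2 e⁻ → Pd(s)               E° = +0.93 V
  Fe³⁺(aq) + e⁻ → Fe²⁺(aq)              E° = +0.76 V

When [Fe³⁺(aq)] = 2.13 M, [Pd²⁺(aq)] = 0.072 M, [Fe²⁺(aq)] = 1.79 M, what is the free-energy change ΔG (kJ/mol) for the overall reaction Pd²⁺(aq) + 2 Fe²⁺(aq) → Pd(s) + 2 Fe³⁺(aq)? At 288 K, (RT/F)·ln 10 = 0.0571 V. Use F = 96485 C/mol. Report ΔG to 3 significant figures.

With Pd²⁺/Pd reduced at the cathode, E°cell = +0.93 − (+0.76) = +0.17 V and n = 2.
The reaction quotient is [Fe³⁺(aq)]^2 / ([Pd²⁺(aq)]·[Fe²⁺(aq)]^2) = 19.7; by Nernst, E = +0.17 − (0.0571/2)(1.294) = +0.1331 V.
Then ΔG = −nFE = −2 × 96485 × +0.1331 J/mol = −25.7 kJ/mol.

−25.7 kJ/mol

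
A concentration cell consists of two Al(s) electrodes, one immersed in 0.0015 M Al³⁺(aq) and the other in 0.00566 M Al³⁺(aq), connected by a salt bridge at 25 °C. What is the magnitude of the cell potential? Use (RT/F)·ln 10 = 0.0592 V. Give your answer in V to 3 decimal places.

For a concentration cell E°cell = 0, since both electrodes use the same couple.
The compartment with the higher Al³⁺(aq) concentration (0.00566 M) acts as the cathode; ions are reduced there and produced at the dilute (0.0015 M) anode.
With n = 3, Ecell = −(0.0592/3)·log([dilute]/[conc]) = −(0.0592/3)·log(0.0015/0.00566) = +0.011 V.

0.011 V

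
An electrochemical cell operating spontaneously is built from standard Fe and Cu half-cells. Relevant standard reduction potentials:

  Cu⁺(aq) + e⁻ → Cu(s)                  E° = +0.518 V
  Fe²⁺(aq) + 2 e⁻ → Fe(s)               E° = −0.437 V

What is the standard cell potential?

+0.955 V

The Cu⁺/Cu couple has the higher E°, so Cu ion is reduced (cathode) and Fe is oxidized (anode).
E°cell = E°(cathode) − E°(anode) = +0.518 − (−0.437) = +0.955 V.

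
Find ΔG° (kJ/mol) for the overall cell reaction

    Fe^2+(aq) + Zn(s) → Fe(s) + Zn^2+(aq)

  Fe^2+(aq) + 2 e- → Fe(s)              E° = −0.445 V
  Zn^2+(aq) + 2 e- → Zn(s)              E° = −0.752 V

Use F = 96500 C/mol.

−59.3 kJ/mol

In the reaction as written Fe^2+(aq) is reduced, so the Fe²⁺/Fe couple is the cathode and Zn²⁺/Zn is the anode.
E°cell = −0.445 − (−0.752) = +0.307 V; balancing electrons gives n = 2.
ΔG° = −nFE°cell = −(2)(96500)(+0.307) J/mol = −59.3 kJ/mol.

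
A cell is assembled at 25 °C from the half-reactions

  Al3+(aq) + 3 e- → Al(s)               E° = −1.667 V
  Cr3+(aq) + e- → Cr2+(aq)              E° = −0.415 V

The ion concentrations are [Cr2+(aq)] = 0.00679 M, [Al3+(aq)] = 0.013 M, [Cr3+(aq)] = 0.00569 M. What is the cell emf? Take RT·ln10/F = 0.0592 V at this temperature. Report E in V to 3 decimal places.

The Cr³⁺/Cr²⁺ couple has the more positive E°, so it is the cathode; Al³⁺/Al is the anode.
E°cell = −0.415 − (−1.667) = +1.252 V, with n = 3 electrons transferred.
Balancing gives 3 Cr3+(aq) + Al(s) → 3 Cr2+(aq) + Al3+(aq); hence Q = ([Cr2+(aq)]^3·[Al3+(aq)]) / [Cr3+(aq)]^3 = 0.0221 (log Q = −1.656).
Applying E = E° − (RT ln10/nF)·log Q gives +1.252 − (0.0592/3)(−1.656) = +1.285 V.

+1.285 V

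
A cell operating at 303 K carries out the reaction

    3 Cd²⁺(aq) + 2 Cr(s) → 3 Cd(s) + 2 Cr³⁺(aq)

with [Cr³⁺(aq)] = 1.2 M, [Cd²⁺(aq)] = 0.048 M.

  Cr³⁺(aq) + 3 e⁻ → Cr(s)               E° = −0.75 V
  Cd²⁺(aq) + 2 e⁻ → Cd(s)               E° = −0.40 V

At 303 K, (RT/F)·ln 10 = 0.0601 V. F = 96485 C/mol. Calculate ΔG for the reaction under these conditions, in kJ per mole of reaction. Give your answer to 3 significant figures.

With Cd²⁺/Cd reduced at the cathode, E°cell = −0.40 − (−0.75) = +0.35 V and n = 6.
Q = [Cr³⁺(aq)]^2 / [Cd²⁺(aq)]^3 = 1.3×10^4, so log Q = 4.115 and E = +0.35 − (0.0601/6)(4.115) = +0.3088 V.
Finally ΔG = −nFE = −(6)(96485 C/mol)(+0.3088 V) = −179 kJ/mol.

−179 kJ/mol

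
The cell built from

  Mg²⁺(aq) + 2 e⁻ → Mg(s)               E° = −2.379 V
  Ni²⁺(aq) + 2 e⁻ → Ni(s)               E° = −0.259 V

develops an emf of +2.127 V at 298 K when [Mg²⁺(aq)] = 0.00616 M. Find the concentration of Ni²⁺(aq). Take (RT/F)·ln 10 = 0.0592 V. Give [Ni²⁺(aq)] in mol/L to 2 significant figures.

0.011 M

With Ni²⁺/Ni at the cathode and Mg²⁺/Mg at the anode, E°cell = −0.259 − (−2.379) = +2.120 V (n = 2).
Rearranging E = E° − (0.0592/n)·log Q gives log Q = 2(+2.120 − (+2.127))/0.0592 = −0.236.
Balancing electrons gives Ni²⁺(aq) + Mg(s) → Ni(s) + Mg²⁺(aq); thus Q = [Mg²⁺(aq)] / [Ni²⁺(aq)].
Isolating [Ni²⁺(aq)] in Q = 10^{−0.236} yields log [Ni²⁺(aq)] = −1.974, i.e. 0.011 M.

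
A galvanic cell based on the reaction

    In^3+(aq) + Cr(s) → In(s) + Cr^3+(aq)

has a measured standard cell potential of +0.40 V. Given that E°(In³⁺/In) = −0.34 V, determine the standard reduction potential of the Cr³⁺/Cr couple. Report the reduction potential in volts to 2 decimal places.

−0.74 V

In the reaction as written the In³⁺/In couple is reduced (cathode) and Cr³⁺/Cr is oxidized (anode), so E°cell = E°(In³⁺/In) − E°(Cr³⁺/Cr).
E°(Cr³⁺/Cr) = E°(cathode) − E°cell = −0.34 − (+0.40) = −0.74 V.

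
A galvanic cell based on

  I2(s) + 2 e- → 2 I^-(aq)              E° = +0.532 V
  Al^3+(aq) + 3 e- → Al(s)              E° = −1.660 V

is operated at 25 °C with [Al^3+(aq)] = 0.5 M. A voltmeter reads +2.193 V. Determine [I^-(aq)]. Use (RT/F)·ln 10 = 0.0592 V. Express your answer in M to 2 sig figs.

1.2 M

I₂/I⁻ is the cathode (higher E°); E°cell = +0.532 − (−1.660) = +2.192 V with n = 6.
From the Nernst equation, log Q = n(E° − E)/0.0592 = 6·(+2.192 − (+2.193))/0.0592 = −0.101.
For 3 I2(s) + 2 Al(s) → 6 I^-(aq) + 2 Al^3+(aq), the reaction quotient is Q = [I^-(aq)]^6·[Al^3+(aq)]^2.
Solving for the unknown gives log [I^-(aq)] = 0.084, so [I^-(aq)] ≈ 1.2 M.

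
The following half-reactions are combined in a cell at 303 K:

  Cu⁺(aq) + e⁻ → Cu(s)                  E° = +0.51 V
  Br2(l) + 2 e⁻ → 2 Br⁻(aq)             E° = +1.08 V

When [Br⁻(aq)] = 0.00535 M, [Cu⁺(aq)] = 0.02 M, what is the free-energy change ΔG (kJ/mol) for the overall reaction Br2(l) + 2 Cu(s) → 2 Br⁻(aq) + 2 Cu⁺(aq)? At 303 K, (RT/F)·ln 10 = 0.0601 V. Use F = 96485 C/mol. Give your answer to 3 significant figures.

The standard cell potential is +1.08 − (+0.51) = +0.57 V, with n = 2 electrons in the balanced equation.
Here Q = [Br⁻(aq)]^2·[Cu⁺(aq)]^2 = 1.14×10^−8 (log Q = −7.941), giving E = +0.57 − (0.0601/2)·(−7.941) = +0.8086 V.
Finally ΔG = −nFE = −(2)(96485 C/mol)(+0.8086 V) = −156 kJ/mol.

−156 kJ/mol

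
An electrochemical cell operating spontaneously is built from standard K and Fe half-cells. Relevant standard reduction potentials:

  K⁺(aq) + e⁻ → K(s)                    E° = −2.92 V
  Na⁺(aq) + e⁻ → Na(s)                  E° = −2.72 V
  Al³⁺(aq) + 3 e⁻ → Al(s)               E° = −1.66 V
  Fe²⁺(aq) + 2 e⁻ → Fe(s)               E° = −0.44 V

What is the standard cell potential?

+2.48 V

The Fe²⁺/Fe couple has the higher E°, so Fe ion is reduced (cathode) and K is oxidized (anode).
E°cell = E°(cathode) − E°(anode) = −0.44 − (−2.92) = +2.48 V.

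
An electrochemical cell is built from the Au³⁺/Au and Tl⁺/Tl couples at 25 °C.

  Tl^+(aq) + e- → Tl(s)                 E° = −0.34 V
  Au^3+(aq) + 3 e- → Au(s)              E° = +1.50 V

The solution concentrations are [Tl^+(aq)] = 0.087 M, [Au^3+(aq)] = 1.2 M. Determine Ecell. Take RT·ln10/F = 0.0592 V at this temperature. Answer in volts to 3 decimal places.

The Au³⁺/Au couple has the more positive E°, so it is the cathode; Tl⁺/Tl is the anode.
The standard potential is +1.50 − (−0.34) = +1.84 V and the balanced reaction transfers n = 3 electrons.
The balanced reaction is Au^3+(aq) + 3 Tl(s) → Au(s) + 3 Tl^+(aq), so Q = [Tl^+(aq)]^3 / [Au^3+(aq)] = 0.000549 and log Q = −3.261.
Applying E = E° − (RT ln10/nF)·log Q gives +1.84 − (0.0592/3)(−3.261) = +1.904 V.

+1.904 V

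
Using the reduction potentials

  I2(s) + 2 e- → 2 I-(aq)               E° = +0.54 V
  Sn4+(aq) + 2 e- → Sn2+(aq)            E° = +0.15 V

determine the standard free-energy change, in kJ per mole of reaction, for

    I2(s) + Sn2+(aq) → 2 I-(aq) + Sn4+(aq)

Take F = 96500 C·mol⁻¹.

In the reaction as written I2(s) is reduced, so the I₂/I⁻ couple is the cathode and Sn⁴⁺/Sn²⁺ is the anode.
E°cell = +0.54 − (+0.15) = +0.39 V; balancing electrons gives n = 2.
ΔG° = −nFE°cell = −(2)(96500)(+0.39) J/mol = −75.3 kJ/mol.

−75.3 kJ/mol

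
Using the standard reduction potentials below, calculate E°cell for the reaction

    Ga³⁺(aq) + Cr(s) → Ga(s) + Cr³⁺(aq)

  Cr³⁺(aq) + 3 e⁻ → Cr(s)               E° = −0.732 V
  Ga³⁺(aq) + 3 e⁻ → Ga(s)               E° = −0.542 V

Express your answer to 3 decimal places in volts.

In the reaction as written, Ga³⁺(aq) is reduced (cathode) and Cr³⁺(aq) is produced by oxidation at the anode.
E°cell = E°(cathode) − E°(anode) = −0.542 − (−0.732) = +0.190 V.
The positive value indicates the reaction is spontaneous as written.

+0.190 V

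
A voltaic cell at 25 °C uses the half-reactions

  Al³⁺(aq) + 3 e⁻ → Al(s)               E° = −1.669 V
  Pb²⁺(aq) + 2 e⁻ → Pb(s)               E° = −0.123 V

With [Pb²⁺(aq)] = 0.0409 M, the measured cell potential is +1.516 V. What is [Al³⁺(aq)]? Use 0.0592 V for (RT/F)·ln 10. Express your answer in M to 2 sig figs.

Pb²⁺/Pb is the cathode (higher E°); E°cell = −0.123 − (−1.669) = +1.546 V with n = 6.
Since E = E° − (0.0592/n)·log Q, log Q = n(E° − E)/0.0592 = 3.041.
For 3 Pb²⁺(aq) + 2 Al(s) → 3 Pb(s) + 2 Al³⁺(aq), the reaction quotient is Q = [Al³⁺(aq)]^2 / [Pb²⁺(aq)]^3.
Substituting the known concentrations and solving, log [Al³⁺(aq)] = −0.562 and [Al³⁺(aq)] = 0.27 M.

0.27 M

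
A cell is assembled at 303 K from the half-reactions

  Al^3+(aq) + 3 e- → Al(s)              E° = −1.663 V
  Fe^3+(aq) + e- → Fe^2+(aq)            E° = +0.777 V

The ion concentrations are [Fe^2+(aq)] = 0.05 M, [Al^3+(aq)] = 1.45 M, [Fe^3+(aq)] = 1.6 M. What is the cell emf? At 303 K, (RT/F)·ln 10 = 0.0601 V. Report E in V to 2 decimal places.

Since E°(Fe³⁺/Fe²⁺) > E°(Al³⁺/Al), Fe³⁺/Fe²⁺ serves as the cathode.
E°cell = +0.777 − (−1.663) = +2.440 V, with n = 3 electrons transferred.
For the overall reaction 3 Fe^3+(aq) + Al(s) → 3 Fe^2+(aq) + Al^3+(aq), Q = ([Fe^2+(aq)]^3·[Al^3+(aq)]) / [Fe^3+(aq)]^3 = 4.43×10^−5, giving log Q = −4.354.
E = E° − (0.0601/n)·log Q = +2.440 − (0.0601/3)(−4.354) = +2.53 V.

+2.53 V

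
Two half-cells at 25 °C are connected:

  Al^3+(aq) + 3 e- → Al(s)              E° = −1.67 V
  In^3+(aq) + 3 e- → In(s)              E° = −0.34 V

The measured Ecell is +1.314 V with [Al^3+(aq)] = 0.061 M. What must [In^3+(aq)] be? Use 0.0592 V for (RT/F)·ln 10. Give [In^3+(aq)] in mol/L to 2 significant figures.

In³⁺/In is the cathode (higher E°); E°cell = −0.34 − (−1.67) = +1.33 V with n = 3.
From the Nernst equation, log Q = n(E° − E)/0.0592 = 3·(+1.33 − (+1.314))/0.0592 = 0.811.
The balanced reaction is In^3+(aq) + Al(s) → In(s) + Al^3+(aq), so Q = [Al^3+(aq)] / [In^3+(aq)].
Isolating [In^3+(aq)] in Q = 10^{0.811} yields log [In^3+(aq)] = −2.026, i.e. 0.0094 M.

0.0094 M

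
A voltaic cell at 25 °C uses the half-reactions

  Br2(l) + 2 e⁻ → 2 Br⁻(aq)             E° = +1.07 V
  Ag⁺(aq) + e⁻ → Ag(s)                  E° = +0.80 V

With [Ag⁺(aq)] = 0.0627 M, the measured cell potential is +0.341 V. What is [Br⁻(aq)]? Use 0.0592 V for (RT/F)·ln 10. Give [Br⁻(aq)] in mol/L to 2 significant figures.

The Br₂/Br⁻ couple has the larger reduction potential, so it is the cathode: E°cell = +1.07 − (+0.80) = +0.27 V and n = 2.
From the Nernst equation, log Q = n(E° − E)/0.0592 = 2·(+0.27 − (+0.341))/0.0592 = −2.399.
Balancing electrons gives Br2(l) + 2 Ag(s) → 2 Br⁻(aq) + 2 Ag⁺(aq); thus Q = [Br⁻(aq)]^2·[Ag⁺(aq)]^2.
Substituting the known concentrations and solving, log [Br⁻(aq)] = 0.003 and [Br⁻(aq)] = 1.0 M.

1.0 M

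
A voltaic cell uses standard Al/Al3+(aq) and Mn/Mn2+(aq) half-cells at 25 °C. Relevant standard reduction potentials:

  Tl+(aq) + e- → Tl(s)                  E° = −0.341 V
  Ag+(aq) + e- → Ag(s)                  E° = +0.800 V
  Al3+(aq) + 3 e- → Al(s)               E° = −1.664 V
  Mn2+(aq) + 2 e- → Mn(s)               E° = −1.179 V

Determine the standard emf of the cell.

Of the two couples in this cell, the one with the more positive reduction potential is reduced at the cathode: here that is Mn²⁺/Mn (−1.179 V); Al³⁺/Al (−1.664 V) is the anode.
E°cell = E°(cathode) − E°(anode) = −1.179 − (−1.664) = +0.485 V.

+0.485 V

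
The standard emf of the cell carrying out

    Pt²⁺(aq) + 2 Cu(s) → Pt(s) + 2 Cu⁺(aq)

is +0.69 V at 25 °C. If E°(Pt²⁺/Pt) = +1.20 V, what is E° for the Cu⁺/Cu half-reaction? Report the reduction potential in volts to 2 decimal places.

+0.51 V

In the reaction as written the Pt²⁺/Pt couple is reduced (cathode) and Cu⁺/Cu is oxidized (anode), so E°cell = E°(Pt²⁺/Pt) − E°(Cu⁺/Cu).
E°(Cu⁺/Cu) = E°(cathode) − E°cell = +1.20 − (+0.69) = +0.51 V.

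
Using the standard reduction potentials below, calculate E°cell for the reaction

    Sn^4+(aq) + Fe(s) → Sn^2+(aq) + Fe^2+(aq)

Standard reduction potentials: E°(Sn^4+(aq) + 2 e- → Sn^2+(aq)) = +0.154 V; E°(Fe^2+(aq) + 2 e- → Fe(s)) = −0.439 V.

+0.593 V

In the reaction as written, Sn^4+(aq) is reduced (cathode) and Fe^2+(aq) is produced by oxidation at the anode.
E°cell = E°(cathode) − E°(anode) = +0.154 − (−0.439) = +0.593 V.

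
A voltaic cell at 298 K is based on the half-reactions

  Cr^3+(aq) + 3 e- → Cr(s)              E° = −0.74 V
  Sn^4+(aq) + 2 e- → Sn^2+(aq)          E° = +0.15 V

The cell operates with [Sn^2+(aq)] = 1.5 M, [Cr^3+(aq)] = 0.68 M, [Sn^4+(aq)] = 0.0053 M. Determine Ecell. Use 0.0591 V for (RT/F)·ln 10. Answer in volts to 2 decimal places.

+0.82 V

Sn⁴⁺/Sn²⁺ is reduced (cathode, E° = +0.15 V) and Cr³⁺/Cr is oxidized (anode).
E°cell = E°cat − E°an = +0.15 − (−0.74) = +0.89 V; n = 6.
Balancing gives 3 Sn^4+(aq) + 2 Cr(s) → 3 Sn^2+(aq) + 2 Cr^3+(aq); hence Q = ([Sn^2+(aq)]^3·[Cr^3+(aq)]^2) / [Sn^4+(aq)]^3 = 1.05×10^7 (log Q = 7.020).
By the Nernst equation, E = +0.89 − (0.0591/6)·(7.020) = +0.82 V.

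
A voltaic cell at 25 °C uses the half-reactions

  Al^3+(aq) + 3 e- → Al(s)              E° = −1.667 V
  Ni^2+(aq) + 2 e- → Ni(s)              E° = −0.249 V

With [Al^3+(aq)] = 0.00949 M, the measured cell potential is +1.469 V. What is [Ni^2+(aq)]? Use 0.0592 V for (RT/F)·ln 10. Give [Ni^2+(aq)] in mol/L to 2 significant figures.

Ni²⁺/Ni is the cathode (higher E°); E°cell = −0.249 − (−1.667) = +1.418 V with n = 6.
Rearranging E = E° − (0.0592/n)·log Q gives log Q = 6(+1.418 − (+1.469))/0.0592 = −5.169.
Balancing electrons gives 3 Ni^2+(aq) + 2 Al(s) → 3 Ni(s) + 2 Al^3+(aq); thus Q = [Al^3+(aq)]^2 / [Ni^2+(aq)]^3.
Solving for the unknown gives log [Ni^2+(aq)] = 0.375, so [Ni^2+(aq)] ≈ 2.4 M.

2.4 M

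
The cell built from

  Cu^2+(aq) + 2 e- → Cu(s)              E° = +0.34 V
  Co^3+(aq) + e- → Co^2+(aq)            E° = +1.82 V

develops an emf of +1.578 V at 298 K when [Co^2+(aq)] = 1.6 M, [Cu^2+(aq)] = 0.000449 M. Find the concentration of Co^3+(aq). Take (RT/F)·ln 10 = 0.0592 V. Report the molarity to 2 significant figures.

1.5 M

With Co³⁺/Co²⁺ at the cathode and Cu²⁺/Cu at the anode, E°cell = +1.82 − (+0.34) = +1.48 V (n = 2).
From the Nernst equation, log Q = n(E° − E)/0.0592 = 2·(+1.48 − (+1.578))/0.0592 = −3.311.
Balancing electrons gives 2 Co^3+(aq) + Cu(s) → 2 Co^2+(aq) + Cu^2+(aq); thus Q = ([Co^2+(aq)]^2·[Cu^2+(aq)]) / [Co^3+(aq)]^2.
Solving for the unknown gives log [Co^3+(aq)] = 0.186, so [Co^3+(aq)] ≈ 1.5 M.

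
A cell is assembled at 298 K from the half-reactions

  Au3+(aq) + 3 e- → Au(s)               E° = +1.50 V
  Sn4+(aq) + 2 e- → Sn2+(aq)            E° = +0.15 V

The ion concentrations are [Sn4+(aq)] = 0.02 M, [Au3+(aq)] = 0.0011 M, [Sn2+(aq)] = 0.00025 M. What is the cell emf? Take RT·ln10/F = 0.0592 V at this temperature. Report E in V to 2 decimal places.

+1.24 V

Since E°(Au³⁺/Au) > E°(Sn⁴⁺/Sn²⁺), Au³⁺/Au serves as the cathode.
E°cell = E°cat − E°an = +1.50 − (+0.15) = +1.35 V; n = 6.
For the overall reaction 2 Au3+(aq) + 3 Sn2+(aq) → 2 Au(s) + 3 Sn4+(aq), Q = [Sn4+(aq)]^3 / ([Au3+(aq)]^2·[Sn2+(aq)]^3) = 4.23×10^11, giving log Q = 11.626.
E = E° − (0.0592/n)·log Q = +1.35 − (0.0592/6)(11.626) = +1.24 V.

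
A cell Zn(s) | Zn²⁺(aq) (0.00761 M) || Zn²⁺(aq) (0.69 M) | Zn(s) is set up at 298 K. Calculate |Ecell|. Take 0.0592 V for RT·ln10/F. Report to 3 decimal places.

For a concentration cell E°cell = 0, since both electrodes use the same couple.
The compartment with the higher Zn²⁺(aq) concentration (0.69 M) acts as the cathode; ions are reduced there and produced at the dilute (0.00761 M) anode.
With n = 2, Ecell = −(0.0592/2)·log([dilute]/[conc]) = −(0.0592/2)·log(0.00761/0.69) = +0.058 V.

0.058 V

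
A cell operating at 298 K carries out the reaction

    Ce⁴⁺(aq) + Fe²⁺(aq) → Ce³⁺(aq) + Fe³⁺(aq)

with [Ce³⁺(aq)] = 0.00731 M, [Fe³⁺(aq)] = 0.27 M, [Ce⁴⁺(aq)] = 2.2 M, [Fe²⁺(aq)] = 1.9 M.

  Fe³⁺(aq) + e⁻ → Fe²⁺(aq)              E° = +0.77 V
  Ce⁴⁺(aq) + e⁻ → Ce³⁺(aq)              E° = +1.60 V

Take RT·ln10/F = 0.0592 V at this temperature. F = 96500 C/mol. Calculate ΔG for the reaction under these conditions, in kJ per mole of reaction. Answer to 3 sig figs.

−99.1 kJ/mol

With Ce⁴⁺/Ce³⁺ reduced at the cathode, E°cell = +1.60 − (+0.77) = +0.83 V and n = 1.
The reaction quotient is ([Ce³⁺(aq)]·[Fe³⁺(aq)]) / ([Ce⁴⁺(aq)]·[Fe²⁺(aq)]) = 0.000472; by Nernst, E = +0.83 − (0.0592/1)(−3.326) = +1.0269 V.
ΔG = −nFE = −(1)(96500)(+1.0269) J/mol = −99.1 kJ/mol.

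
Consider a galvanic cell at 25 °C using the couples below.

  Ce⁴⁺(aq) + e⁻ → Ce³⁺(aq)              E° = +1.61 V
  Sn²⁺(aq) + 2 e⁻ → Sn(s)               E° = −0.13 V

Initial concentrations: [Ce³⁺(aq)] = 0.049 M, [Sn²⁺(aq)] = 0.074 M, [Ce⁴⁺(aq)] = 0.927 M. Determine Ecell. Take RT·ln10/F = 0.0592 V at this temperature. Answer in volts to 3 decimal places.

+1.849 V

Since E°(Ce⁴⁺/Ce³⁺) > E°(Sn²⁺/Sn), Ce⁴⁺/Ce³⁺ serves as the cathode.
E°cell = +1.61 − (−0.13) = +1.74 V, with n = 2 electrons transferred.
Balancing gives 2 Ce⁴⁺(aq) + Sn(s) → 2 Ce³⁺(aq) + Sn²⁺(aq); hence Q = ([Ce³⁺(aq)]^2·[Sn²⁺(aq)]) / [Ce⁴⁺(aq)]^2 = 0.000207 (log Q = −3.685).
Applying E = E° − (RT ln10/nF)·log Q gives +1.74 − (0.0592/2)(−3.685) = +1.849 V.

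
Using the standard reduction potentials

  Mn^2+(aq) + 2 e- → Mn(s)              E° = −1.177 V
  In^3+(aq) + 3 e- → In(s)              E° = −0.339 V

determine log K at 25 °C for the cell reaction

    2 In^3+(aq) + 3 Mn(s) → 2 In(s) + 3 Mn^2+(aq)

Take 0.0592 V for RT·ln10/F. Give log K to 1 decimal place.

log K = 84.9

The In³⁺/In couple is reduced (cathode); E°cell = −0.339 − (−1.177) = +0.838 V with n = 6.
At equilibrium E = 0, so log K = nE°cell / 0.0592 = (6)(+0.838) / 0.0592 = 84.9.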